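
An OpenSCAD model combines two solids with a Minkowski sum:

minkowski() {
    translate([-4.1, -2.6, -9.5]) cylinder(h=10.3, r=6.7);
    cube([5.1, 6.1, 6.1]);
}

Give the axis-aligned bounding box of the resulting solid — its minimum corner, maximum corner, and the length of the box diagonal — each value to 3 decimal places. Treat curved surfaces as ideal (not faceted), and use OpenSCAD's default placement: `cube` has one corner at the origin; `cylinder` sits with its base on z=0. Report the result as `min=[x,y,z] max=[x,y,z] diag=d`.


min=[-10.800,-9.300,-9.500] max=[7.700,10.200,6.900] diag=31.487

A = translate([-4.1, -2.6, -9.5]) cylinder(h=10.3, r=6.7) → bbox [-10.8,-9.3,-9.5] .. [2.6,4.1,0.8]
B = cube([5.1, 6.1, 6.1]) → bbox [0,0,0] .. [5.1,6.1,6.1]
lo = A.lo+B.lo = [-10.8+0, -9.3+0, -9.5+0] = [-10.800,-9.300,-9.500]
hi = A.hi+B.hi = [2.6+5.1, 4.1+6.1, 0.8+6.1] = [7.700,10.200,6.900]
diag = √(18.5²+19.5²+16.4²) = √991.46 = 31.487


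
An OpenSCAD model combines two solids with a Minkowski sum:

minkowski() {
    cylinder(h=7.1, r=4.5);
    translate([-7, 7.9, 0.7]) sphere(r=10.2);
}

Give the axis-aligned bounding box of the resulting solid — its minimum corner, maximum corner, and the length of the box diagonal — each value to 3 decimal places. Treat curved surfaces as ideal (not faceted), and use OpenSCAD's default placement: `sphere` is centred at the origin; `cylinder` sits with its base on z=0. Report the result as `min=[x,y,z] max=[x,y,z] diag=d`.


min=[-21.700,-6.800,-9.500] max=[7.700,22.600,18.000] diag=49.849

A = translate([-7, 7.9, 0.7]) sphere(r=10.2) → bbox [-17.2,-2.3,-9.5] .. [3.2,18.1,10.9]
B = cylinder(h=7.1, r=4.5) → bbox [-4.5,-4.5,0] .. [4.5,4.5,7.1]
lo = A.lo+B.lo = [-17.2-4.5, -2.3-4.5, -9.5+0] = [-21.700,-6.800,-9.500]
hi = A.hi+B.hi = [3.2+4.5, 18.1+4.5, 10.9+7.1] = [7.700,22.600,18.000]
diag = √(29.4²+29.4²+27.5²) = √2484.97 = 49.849


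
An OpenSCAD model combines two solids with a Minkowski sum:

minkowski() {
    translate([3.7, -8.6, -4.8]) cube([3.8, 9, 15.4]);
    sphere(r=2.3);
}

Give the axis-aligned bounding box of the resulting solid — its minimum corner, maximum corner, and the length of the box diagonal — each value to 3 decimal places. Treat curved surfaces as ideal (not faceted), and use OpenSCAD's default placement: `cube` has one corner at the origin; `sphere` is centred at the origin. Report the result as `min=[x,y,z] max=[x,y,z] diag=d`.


A = translate([3.7, -8.6, -4.8]) cube([3.8, 9, 15.4]) → bbox [3.7,-8.6,-4.8] .. [7.5,0.4,10.6]
B = sphere(r=2.3) → bbox [-2.3,-2.3,-2.3] .. [2.3,2.3,2.3]
lo = A.lo+B.lo = [3.7-2.3, -8.6-2.3, -4.8-2.3] = [1.400,-10.900,-7.100]
hi = A.hi+B.hi = [7.5+2.3, 0.4+2.3, 10.6+2.3] = [9.800,2.700,12.900]
diag = √(8.4²+13.6²+20²) = √655.52 = 25.603

min=[1.400,-10.900,-7.100] max=[9.800,2.700,12.900] diag=25.603


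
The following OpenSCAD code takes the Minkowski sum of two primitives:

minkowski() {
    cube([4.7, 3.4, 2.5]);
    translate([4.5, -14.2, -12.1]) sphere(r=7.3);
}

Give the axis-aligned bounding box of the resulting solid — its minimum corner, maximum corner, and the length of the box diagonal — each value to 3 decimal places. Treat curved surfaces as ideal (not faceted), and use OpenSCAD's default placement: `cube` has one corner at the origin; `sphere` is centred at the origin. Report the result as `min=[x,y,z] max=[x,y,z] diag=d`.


A = translate([4.5, -14.2, -12.1]) sphere(r=7.3) → bbox [-2.8,-21.5,-19.4] .. [11.8,-6.9,-4.8]
B = cube([4.7, 3.4, 2.5]) → bbox [0,0,0] .. [4.7,3.4,2.5]
lo = A.lo+B.lo = [-2.8+0, -21.5+0, -19.4+0] = [-2.800,-21.500,-19.400]
hi = A.hi+B.hi = [11.8+4.7, -6.9+3.4, -4.8+2.5] = [16.500,-3.500,-2.300]
diag = √(19.3²+18²+17.1²) = √988.9 = 31.447

min=[-2.800,-21.500,-19.400] max=[16.500,-3.500,-2.300] diag=31.447


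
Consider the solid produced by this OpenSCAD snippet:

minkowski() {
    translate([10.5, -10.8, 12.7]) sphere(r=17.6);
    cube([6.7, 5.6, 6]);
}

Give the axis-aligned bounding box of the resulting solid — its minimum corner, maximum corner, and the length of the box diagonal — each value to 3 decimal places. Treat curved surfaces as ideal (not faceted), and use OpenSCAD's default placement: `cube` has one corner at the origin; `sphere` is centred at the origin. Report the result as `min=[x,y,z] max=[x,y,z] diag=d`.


min=[-7.100,-28.400,-4.900] max=[34.800,12.400,36.300] diag=71.538

A = translate([10.5, -10.8, 12.7]) sphere(r=17.6) → bbox [-7.1,-28.4,-4.9] .. [28.1,6.8,30.3]
B = cube([6.7, 5.6, 6]) → bbox [0,0,0] .. [6.7,5.6,6]
lo = A.lo+B.lo = [-7.1+0, -28.4+0, -4.9+0] = [-7.100,-28.400,-4.900]
hi = A.hi+B.hi = [28.1+6.7, 6.8+5.6, 30.3+6] = [34.800,12.400,36.300]
diag = √(41.9²+40.8²+41.2²) = √5117.69 = 71.538


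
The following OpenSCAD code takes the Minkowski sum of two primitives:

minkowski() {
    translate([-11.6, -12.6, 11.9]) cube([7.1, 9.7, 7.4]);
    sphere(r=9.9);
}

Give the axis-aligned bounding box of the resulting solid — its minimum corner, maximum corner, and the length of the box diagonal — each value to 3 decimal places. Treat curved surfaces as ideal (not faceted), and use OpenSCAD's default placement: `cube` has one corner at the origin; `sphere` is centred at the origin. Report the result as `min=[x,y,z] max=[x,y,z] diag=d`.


A = translate([-11.6, -12.6, 11.9]) cube([7.1, 9.7, 7.4]) → bbox [-11.6,-12.6,11.9] .. [-4.5,-2.9,19.3]
B = sphere(r=9.9) → bbox [-9.9,-9.9,-9.9] .. [9.9,9.9,9.9]
lo = A.lo+B.lo = [-11.6-9.9, -12.6-9.9, 11.9-9.9] = [-21.500,-22.500,2.000]
hi = A.hi+B.hi = [-4.5+9.9, -2.9+9.9, 19.3+9.9] = [5.400,7.000,29.200]
diag = √(26.9²+29.5²+27.2²) = √2333.7 = 48.308

min=[-21.500,-22.500,2.000] max=[5.400,7.000,29.200] diag=48.308


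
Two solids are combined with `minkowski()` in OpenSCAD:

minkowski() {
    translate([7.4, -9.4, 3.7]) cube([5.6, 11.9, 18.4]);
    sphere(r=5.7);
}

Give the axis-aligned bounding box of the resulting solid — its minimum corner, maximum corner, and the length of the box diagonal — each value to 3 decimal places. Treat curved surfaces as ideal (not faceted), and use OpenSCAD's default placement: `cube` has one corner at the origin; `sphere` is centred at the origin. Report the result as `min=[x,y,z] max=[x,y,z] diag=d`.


A = translate([7.4, -9.4, 3.7]) cube([5.6, 11.9, 18.4]) → bbox [7.4,-9.4,3.7] .. [13,2.5,22.1]
B = sphere(r=5.7) → bbox [-5.7,-5.7,-5.7] .. [5.7,5.7,5.7]
lo = A.lo+B.lo = [7.4-5.7, -9.4-5.7, 3.7-5.7] = [1.700,-15.100,-2.000]
hi = A.hi+B.hi = [13+5.7, 2.5+5.7, 22.1+5.7] = [18.700,8.200,27.800]
diag = √(17²+23.3²+29.8²) = √1719.93 = 41.472

min=[1.700,-15.100,-2.000] max=[18.700,8.200,27.800] diag=41.472


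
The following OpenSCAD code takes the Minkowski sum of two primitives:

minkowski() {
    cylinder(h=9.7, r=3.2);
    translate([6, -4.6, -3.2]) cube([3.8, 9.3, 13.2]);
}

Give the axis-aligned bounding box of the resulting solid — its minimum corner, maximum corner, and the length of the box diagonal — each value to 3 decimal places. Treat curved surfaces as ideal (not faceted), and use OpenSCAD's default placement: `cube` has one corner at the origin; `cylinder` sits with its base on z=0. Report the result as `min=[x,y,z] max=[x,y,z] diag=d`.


A = translate([6, -4.6, -3.2]) cube([3.8, 9.3, 13.2]) → bbox [6,-4.6,-3.2] .. [9.8,4.7,10]
B = cylinder(h=9.7, r=3.2) → bbox [-3.2,-3.2,0] .. [3.2,3.2,9.7]
lo = A.lo+B.lo = [6-3.2, -4.6-3.2, -3.2+0] = [2.800,-7.800,-3.200]
hi = A.hi+B.hi = [9.8+3.2, 4.7+3.2, 10+9.7] = [13.000,7.900,19.700]
diag = √(10.2²+15.7²+22.9²) = √874.94 = 29.579

min=[2.800,-7.800,-3.200] max=[13.000,7.900,19.700] diag=29.579


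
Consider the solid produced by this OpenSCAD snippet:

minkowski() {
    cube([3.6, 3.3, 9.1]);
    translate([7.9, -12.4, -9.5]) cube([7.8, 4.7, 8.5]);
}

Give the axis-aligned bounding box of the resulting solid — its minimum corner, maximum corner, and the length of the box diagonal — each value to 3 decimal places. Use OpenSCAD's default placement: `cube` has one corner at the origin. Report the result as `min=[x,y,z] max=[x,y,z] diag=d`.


min=[7.900,-12.400,-9.500] max=[19.300,-4.400,8.100] diag=22.444

A = translate([7.9, -12.4, -9.5]) cube([7.8, 4.7, 8.5]) → bbox [7.9,-12.4,-9.5] .. [15.7,-7.7,-1]
B = cube([3.6, 3.3, 9.1]) → bbox [0,0,0] .. [3.6,3.3,9.1]
lo = A.lo+B.lo = [7.9+0, -12.4+0, -9.5+0] = [7.900,-12.400,-9.500]
hi = A.hi+B.hi = [15.7+3.6, -7.7+3.3, -1+9.1] = [19.300,-4.400,8.100]
diag = √(11.4²+8²+17.6²) = √503.72 = 22.444


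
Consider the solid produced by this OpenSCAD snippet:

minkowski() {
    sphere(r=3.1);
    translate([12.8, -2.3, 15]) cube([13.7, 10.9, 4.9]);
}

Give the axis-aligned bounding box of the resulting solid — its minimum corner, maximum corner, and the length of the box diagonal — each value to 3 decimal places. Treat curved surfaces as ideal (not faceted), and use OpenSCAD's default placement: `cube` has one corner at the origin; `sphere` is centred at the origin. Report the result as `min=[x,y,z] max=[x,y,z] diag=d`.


A = translate([12.8, -2.3, 15]) cube([13.7, 10.9, 4.9]) → bbox [12.8,-2.3,15] .. [26.5,8.6,19.9]
B = sphere(r=3.1) → bbox [-3.1,-3.1,-3.1] .. [3.1,3.1,3.1]
lo = A.lo+B.lo = [12.8-3.1, -2.3-3.1, 15-3.1] = [9.700,-5.400,11.900]
hi = A.hi+B.hi = [26.5+3.1, 8.6+3.1, 19.9+3.1] = [29.600,11.700,23.000]
diag = √(19.9²+17.1²+11.1²) = √811.63 = 28.489

min=[9.700,-5.400,11.900] max=[29.600,11.700,23.000] diag=28.489


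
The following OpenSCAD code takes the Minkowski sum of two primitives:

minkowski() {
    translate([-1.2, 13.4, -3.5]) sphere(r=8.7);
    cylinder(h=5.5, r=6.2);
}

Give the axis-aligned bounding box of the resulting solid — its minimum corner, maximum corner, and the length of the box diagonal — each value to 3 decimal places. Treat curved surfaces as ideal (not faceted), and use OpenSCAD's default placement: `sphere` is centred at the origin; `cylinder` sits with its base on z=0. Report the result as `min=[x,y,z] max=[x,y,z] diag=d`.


min=[-16.100,-1.500,-12.200] max=[13.700,28.300,10.700] diag=47.963

A = translate([-1.2, 13.4, -3.5]) sphere(r=8.7) → bbox [-9.9,4.7,-12.2] .. [7.5,22.1,5.2]
B = cylinder(h=5.5, r=6.2) → bbox [-6.2,-6.2,0] .. [6.2,6.2,5.5]
lo = A.lo+B.lo = [-9.9-6.2, 4.7-6.2, -12.2+0] = [-16.100,-1.500,-12.200]
hi = A.hi+B.hi = [7.5+6.2, 22.1+6.2, 5.2+5.5] = [13.700,28.300,10.700]
diag = √(29.8²+29.8²+22.9²) = √2300.49 = 47.963


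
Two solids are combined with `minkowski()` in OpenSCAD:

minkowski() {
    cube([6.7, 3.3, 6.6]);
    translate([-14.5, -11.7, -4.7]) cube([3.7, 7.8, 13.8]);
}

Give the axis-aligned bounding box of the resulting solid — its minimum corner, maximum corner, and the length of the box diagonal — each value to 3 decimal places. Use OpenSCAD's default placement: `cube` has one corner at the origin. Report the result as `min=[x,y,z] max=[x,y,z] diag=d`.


A = translate([-14.5, -11.7, -4.7]) cube([3.7, 7.8, 13.8]) → bbox [-14.5,-11.7,-4.7] .. [-10.8,-3.9,9.1]
B = cube([6.7, 3.3, 6.6]) → bbox [0,0,0] .. [6.7,3.3,6.6]
lo = A.lo+B.lo = [-14.5+0, -11.7+0, -4.7+0] = [-14.500,-11.700,-4.700]
hi = A.hi+B.hi = [-10.8+6.7, -3.9+3.3, 9.1+6.6] = [-4.100,-0.600,15.700]
diag = √(10.4²+11.1²+20.4²) = √647.53 = 25.447

min=[-14.500,-11.700,-4.700] max=[-4.100,-0.600,15.700] diag=25.447


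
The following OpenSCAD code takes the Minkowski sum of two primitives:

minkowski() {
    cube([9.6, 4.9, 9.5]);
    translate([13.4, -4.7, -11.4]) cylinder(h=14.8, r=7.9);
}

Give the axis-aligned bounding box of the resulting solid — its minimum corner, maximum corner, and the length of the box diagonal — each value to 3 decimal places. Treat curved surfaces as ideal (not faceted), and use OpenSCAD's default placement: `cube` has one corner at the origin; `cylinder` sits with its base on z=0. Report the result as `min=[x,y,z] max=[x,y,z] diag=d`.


min=[5.500,-12.600,-11.400] max=[30.900,8.100,12.900] diag=40.794

A = translate([13.4, -4.7, -11.4]) cylinder(h=14.8, r=7.9) → bbox [5.5,-12.6,-11.4] .. [21.3,3.2,3.4]
B = cube([9.6, 4.9, 9.5]) → bbox [0,0,0] .. [9.6,4.9,9.5]
lo = A.lo+B.lo = [5.5+0, -12.6+0, -11.4+0] = [5.500,-12.600,-11.400]
hi = A.hi+B.hi = [21.3+9.6, 3.2+4.9, 3.4+9.5] = [30.900,8.100,12.900]
diag = √(25.4²+20.7²+24.3²) = √1664.14 = 40.794


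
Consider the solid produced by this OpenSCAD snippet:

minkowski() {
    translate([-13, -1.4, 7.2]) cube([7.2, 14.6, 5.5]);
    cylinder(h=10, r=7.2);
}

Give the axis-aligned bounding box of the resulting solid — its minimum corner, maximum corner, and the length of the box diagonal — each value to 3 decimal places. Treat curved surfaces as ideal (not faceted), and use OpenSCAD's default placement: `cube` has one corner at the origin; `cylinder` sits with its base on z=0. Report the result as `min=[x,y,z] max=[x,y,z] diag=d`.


min=[-20.200,-8.600,7.200] max=[1.400,20.400,22.700] diag=39.342

A = translate([-13, -1.4, 7.2]) cube([7.2, 14.6, 5.5]) → bbox [-13,-1.4,7.2] .. [-5.8,13.2,12.7]
B = cylinder(h=10, r=7.2) → bbox [-7.2,-7.2,0] .. [7.2,7.2,10]
lo = A.lo+B.lo = [-13-7.2, -1.4-7.2, 7.2+0] = [-20.200,-8.600,7.200]
hi = A.hi+B.hi = [-5.8+7.2, 13.2+7.2, 12.7+10] = [1.400,20.400,22.700]
diag = √(21.6²+29²+15.5²) = √1547.81 = 39.342


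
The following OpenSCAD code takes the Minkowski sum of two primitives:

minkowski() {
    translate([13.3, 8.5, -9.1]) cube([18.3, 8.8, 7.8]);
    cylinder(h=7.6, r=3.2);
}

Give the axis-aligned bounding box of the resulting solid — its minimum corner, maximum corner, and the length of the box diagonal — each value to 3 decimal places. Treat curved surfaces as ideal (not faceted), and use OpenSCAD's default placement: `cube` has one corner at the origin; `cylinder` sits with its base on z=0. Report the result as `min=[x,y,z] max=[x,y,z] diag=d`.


A = translate([13.3, 8.5, -9.1]) cube([18.3, 8.8, 7.8]) → bbox [13.3,8.5,-9.1] .. [31.6,17.3,-1.3]
B = cylinder(h=7.6, r=3.2) → bbox [-3.2,-3.2,0] .. [3.2,3.2,7.6]
lo = A.lo+B.lo = [13.3-3.2, 8.5-3.2, -9.1+0] = [10.100,5.300,-9.100]
hi = A.hi+B.hi = [31.6+3.2, 17.3+3.2, -1.3+7.6] = [34.800,20.500,6.300]
diag = √(24.7²+15.2²+15.4²) = √1078.29 = 32.837

min=[10.100,5.300,-9.100] max=[34.800,20.500,6.300] diag=32.837


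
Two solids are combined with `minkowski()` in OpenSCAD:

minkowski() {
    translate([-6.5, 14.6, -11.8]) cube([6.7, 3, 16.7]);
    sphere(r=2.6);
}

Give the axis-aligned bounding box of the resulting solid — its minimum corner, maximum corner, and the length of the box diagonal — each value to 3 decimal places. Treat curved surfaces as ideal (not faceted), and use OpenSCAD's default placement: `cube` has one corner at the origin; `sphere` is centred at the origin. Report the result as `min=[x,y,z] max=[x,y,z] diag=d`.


min=[-9.100,12.000,-14.400] max=[2.800,20.200,7.500] diag=26.239

A = translate([-6.5, 14.6, -11.8]) cube([6.7, 3, 16.7]) → bbox [-6.5,14.6,-11.8] .. [0.2,17.6,4.9]
B = sphere(r=2.6) → bbox [-2.6,-2.6,-2.6] .. [2.6,2.6,2.6]
lo = A.lo+B.lo = [-6.5-2.6, 14.6-2.6, -11.8-2.6] = [-9.100,12.000,-14.400]
hi = A.hi+B.hi = [0.2+2.6, 17.6+2.6, 4.9+2.6] = [2.800,20.200,7.500]
diag = √(11.9²+8.2²+21.9²) = √688.46 = 26.239


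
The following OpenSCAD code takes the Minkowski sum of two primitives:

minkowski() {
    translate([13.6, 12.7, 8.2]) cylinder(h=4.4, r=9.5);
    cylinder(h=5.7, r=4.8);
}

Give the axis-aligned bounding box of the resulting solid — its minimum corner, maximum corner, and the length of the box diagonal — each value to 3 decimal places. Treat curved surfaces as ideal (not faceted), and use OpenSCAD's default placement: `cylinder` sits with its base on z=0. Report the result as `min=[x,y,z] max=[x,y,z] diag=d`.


A = translate([13.6, 12.7, 8.2]) cylinder(h=4.4, r=9.5) → bbox [4.1,3.2,8.2] .. [23.1,22.2,12.6]
B = cylinder(h=5.7, r=4.8) → bbox [-4.8,-4.8,0] .. [4.8,4.8,5.7]
lo = A.lo+B.lo = [4.1-4.8, 3.2-4.8, 8.2+0] = [-0.700,-1.600,8.200]
hi = A.hi+B.hi = [23.1+4.8, 22.2+4.8, 12.6+5.7] = [27.900,27.000,18.300]
diag = √(28.6²+28.6²+10.1²) = √1737.93 = 41.688

min=[-0.700,-1.600,8.200] max=[27.900,27.000,18.300] diag=41.688


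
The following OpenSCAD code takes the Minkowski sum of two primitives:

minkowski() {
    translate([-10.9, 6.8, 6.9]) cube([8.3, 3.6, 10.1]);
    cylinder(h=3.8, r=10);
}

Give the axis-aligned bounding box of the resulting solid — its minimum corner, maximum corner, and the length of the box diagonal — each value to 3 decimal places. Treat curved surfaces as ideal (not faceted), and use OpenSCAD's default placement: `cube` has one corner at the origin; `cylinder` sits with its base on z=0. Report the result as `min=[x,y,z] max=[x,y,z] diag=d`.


A = translate([-10.9, 6.8, 6.9]) cube([8.3, 3.6, 10.1]) → bbox [-10.9,6.8,6.9] .. [-2.6,10.4,17]
B = cylinder(h=3.8, r=10) → bbox [-10,-10,0] .. [10,10,3.8]
lo = A.lo+B.lo = [-10.9-10, 6.8-10, 6.9+0] = [-20.900,-3.200,6.900]
hi = A.hi+B.hi = [-2.6+10, 10.4+10, 17+3.8] = [7.400,20.400,20.800]
diag = √(28.3²+23.6²+13.9²) = √1551.06 = 39.383

min=[-20.900,-3.200,6.900] max=[7.400,20.400,20.800] diag=39.383


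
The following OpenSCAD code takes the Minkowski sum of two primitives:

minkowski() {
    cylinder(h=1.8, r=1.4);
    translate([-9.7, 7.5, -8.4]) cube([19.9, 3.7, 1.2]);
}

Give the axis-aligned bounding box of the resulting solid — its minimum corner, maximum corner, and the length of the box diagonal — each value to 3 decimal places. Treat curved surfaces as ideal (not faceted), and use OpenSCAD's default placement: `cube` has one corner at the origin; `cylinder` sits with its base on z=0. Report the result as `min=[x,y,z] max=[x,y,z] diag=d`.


A = translate([-9.7, 7.5, -8.4]) cube([19.9, 3.7, 1.2]) → bbox [-9.7,7.5,-8.4] .. [10.2,11.2,-7.2]
B = cylinder(h=1.8, r=1.4) → bbox [-1.4,-1.4,0] .. [1.4,1.4,1.8]
lo = A.lo+B.lo = [-9.7-1.4, 7.5-1.4, -8.4+0] = [-11.100,6.100,-8.400]
hi = A.hi+B.hi = [10.2+1.4, 11.2+1.4, -7.2+1.8] = [11.600,12.600,-5.400]
diag = √(22.7²+6.5²+3²) = √566.54 = 23.802

min=[-11.100,6.100,-8.400] max=[11.600,12.600,-5.400] diag=23.802


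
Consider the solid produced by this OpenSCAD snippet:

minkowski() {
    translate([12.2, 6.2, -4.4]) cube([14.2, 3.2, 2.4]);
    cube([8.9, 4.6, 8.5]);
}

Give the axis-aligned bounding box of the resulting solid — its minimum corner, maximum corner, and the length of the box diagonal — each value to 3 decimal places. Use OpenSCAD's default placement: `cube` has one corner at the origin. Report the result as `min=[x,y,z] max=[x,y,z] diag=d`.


min=[12.200,6.200,-4.400] max=[35.300,14.000,6.500] diag=26.707

A = translate([12.2, 6.2, -4.4]) cube([14.2, 3.2, 2.4]) → bbox [12.2,6.2,-4.4] .. [26.4,9.4,-2]
B = cube([8.9, 4.6, 8.5]) → bbox [0,0,0] .. [8.9,4.6,8.5]
lo = A.lo+B.lo = [12.2+0, 6.2+0, -4.4+0] = [12.200,6.200,-4.400]
hi = A.hi+B.hi = [26.4+8.9, 9.4+4.6, -2+8.5] = [35.300,14.000,6.500]
diag = √(23.1²+7.8²+10.9²) = √713.26 = 26.707


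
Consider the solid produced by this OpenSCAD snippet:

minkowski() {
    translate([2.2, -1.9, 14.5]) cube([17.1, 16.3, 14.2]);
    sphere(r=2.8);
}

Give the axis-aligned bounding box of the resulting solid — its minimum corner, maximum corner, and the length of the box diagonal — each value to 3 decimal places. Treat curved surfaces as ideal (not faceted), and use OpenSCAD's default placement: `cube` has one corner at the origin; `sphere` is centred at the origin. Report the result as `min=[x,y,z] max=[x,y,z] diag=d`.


A = translate([2.2, -1.9, 14.5]) cube([17.1, 16.3, 14.2]) → bbox [2.2,-1.9,14.5] .. [19.3,14.4,28.7]
B = sphere(r=2.8) → bbox [-2.8,-2.8,-2.8] .. [2.8,2.8,2.8]
lo = A.lo+B.lo = [2.2-2.8, -1.9-2.8, 14.5-2.8] = [-0.600,-4.700,11.700]
hi = A.hi+B.hi = [19.3+2.8, 14.4+2.8, 28.7+2.8] = [22.100,17.200,31.500]
diag = √(22.7²+21.9²+19.8²) = √1386.94 = 37.242

min=[-0.600,-4.700,11.700] max=[22.100,17.200,31.500] diag=37.242


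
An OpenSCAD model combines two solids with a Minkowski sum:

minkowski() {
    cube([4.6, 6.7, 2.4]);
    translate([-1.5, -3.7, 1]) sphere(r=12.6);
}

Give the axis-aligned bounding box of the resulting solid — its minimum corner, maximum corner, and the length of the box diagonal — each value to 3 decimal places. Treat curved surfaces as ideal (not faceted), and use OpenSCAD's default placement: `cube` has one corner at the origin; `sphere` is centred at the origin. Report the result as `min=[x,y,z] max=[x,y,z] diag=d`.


min=[-14.100,-16.300,-11.600] max=[15.700,15.600,16.000] diag=51.647

A = translate([-1.5, -3.7, 1]) sphere(r=12.6) → bbox [-14.1,-16.3,-11.6] .. [11.1,8.9,13.6]
B = cube([4.6, 6.7, 2.4]) → bbox [0,0,0] .. [4.6,6.7,2.4]
lo = A.lo+B.lo = [-14.1+0, -16.3+0, -11.6+0] = [-14.100,-16.300,-11.600]
hi = A.hi+B.hi = [11.1+4.6, 8.9+6.7, 13.6+2.4] = [15.700,15.600,16.000]
diag = √(29.8²+31.9²+27.6²) = √2667.41 = 51.647


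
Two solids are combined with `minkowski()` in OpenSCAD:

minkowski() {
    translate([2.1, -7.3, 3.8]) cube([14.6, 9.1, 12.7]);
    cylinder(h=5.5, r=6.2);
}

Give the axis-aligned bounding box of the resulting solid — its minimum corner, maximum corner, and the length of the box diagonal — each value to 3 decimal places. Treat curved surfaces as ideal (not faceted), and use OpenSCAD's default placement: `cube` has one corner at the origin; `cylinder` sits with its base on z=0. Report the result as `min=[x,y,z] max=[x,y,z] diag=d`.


min=[-4.100,-13.500,3.800] max=[22.900,8.000,22.000] diag=39.019

A = translate([2.1, -7.3, 3.8]) cube([14.6, 9.1, 12.7]) → bbox [2.1,-7.3,3.8] .. [16.7,1.8,16.5]
B = cylinder(h=5.5, r=6.2) → bbox [-6.2,-6.2,0] .. [6.2,6.2,5.5]
lo = A.lo+B.lo = [2.1-6.2, -7.3-6.2, 3.8+0] = [-4.100,-13.500,3.800]
hi = A.hi+B.hi = [16.7+6.2, 1.8+6.2, 16.5+5.5] = [22.900,8.000,22.000]
diag = √(27²+21.5²+18.2²) = √1522.49 = 39.019


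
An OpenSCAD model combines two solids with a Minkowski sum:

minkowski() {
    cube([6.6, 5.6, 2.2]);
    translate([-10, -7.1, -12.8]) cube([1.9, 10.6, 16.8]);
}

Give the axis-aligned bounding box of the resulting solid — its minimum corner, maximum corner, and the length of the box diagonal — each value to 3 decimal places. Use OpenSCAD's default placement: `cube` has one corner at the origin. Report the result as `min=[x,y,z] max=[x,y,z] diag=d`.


A = translate([-10, -7.1, -12.8]) cube([1.9, 10.6, 16.8]) → bbox [-10,-7.1,-12.8] .. [-8.1,3.5,4]
B = cube([6.6, 5.6, 2.2]) → bbox [0,0,0] .. [6.6,5.6,2.2]
lo = A.lo+B.lo = [-10+0, -7.1+0, -12.8+0] = [-10.000,-7.100,-12.800]
hi = A.hi+B.hi = [-8.1+6.6, 3.5+5.6, 4+2.2] = [-1.500,9.100,6.200]
diag = √(8.5²+16.2²+19²) = √695.69 = 26.376

min=[-10.000,-7.100,-12.800] max=[-1.500,9.100,6.200] diag=26.376


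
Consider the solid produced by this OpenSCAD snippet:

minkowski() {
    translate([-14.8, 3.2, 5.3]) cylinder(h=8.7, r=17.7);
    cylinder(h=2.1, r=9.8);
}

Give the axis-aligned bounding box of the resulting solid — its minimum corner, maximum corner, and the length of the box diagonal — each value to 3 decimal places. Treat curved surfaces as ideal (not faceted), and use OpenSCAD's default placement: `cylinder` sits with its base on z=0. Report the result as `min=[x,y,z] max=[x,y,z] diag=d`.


min=[-42.300,-24.300,5.300] max=[12.700,30.700,16.100] diag=78.528

A = translate([-14.8, 3.2, 5.3]) cylinder(h=8.7, r=17.7) → bbox [-32.5,-14.5,5.3] .. [2.9,20.9,14]
B = cylinder(h=2.1, r=9.8) → bbox [-9.8,-9.8,0] .. [9.8,9.8,2.1]
lo = A.lo+B.lo = [-32.5-9.8, -14.5-9.8, 5.3+0] = [-42.300,-24.300,5.300]
hi = A.hi+B.hi = [2.9+9.8, 20.9+9.8, 14+2.1] = [12.700,30.700,16.100]
diag = √(55²+55²+10.8²) = √6166.64 = 78.528


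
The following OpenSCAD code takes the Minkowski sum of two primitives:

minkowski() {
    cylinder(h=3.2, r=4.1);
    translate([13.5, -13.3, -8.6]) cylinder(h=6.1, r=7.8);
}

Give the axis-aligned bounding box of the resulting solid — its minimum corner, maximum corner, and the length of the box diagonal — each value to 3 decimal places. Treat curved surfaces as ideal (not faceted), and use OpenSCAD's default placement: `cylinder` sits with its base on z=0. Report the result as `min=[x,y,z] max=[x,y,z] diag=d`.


min=[1.600,-25.200,-8.600] max=[25.400,-1.400,0.700] diag=34.919

A = translate([13.5, -13.3, -8.6]) cylinder(h=6.1, r=7.8) → bbox [5.7,-21.1,-8.6] .. [21.3,-5.5,-2.5]
B = cylinder(h=3.2, r=4.1) → bbox [-4.1,-4.1,0] .. [4.1,4.1,3.2]
lo = A.lo+B.lo = [5.7-4.1, -21.1-4.1, -8.6+0] = [1.600,-25.200,-8.600]
hi = A.hi+B.hi = [21.3+4.1, -5.5+4.1, -2.5+3.2] = [25.400,-1.400,0.700]
diag = √(23.8²+23.8²+9.3²) = √1219.37 = 34.919


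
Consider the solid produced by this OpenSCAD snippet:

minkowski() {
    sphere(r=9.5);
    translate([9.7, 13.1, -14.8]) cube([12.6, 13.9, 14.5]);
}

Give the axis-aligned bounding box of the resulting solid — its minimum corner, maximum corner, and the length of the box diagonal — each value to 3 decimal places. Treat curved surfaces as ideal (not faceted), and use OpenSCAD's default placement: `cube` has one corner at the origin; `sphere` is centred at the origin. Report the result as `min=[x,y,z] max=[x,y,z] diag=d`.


A = translate([9.7, 13.1, -14.8]) cube([12.6, 13.9, 14.5]) → bbox [9.7,13.1,-14.8] .. [22.3,27,-0.3]
B = sphere(r=9.5) → bbox [-9.5,-9.5,-9.5] .. [9.5,9.5,9.5]
lo = A.lo+B.lo = [9.7-9.5, 13.1-9.5, -14.8-9.5] = [0.200,3.600,-24.300]
hi = A.hi+B.hi = [22.3+9.5, 27+9.5, -0.3+9.5] = [31.800,36.500,9.200]
diag = √(31.6²+32.9²+33.5²) = √3203.22 = 56.597

min=[0.200,3.600,-24.300] max=[31.800,36.500,9.200] diag=56.597


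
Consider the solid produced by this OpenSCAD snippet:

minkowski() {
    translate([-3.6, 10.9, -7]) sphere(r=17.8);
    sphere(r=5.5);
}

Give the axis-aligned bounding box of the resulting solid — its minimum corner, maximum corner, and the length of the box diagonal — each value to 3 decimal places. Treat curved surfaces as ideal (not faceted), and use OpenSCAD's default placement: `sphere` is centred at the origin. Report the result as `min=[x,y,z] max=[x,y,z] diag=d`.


A = translate([-3.6, 10.9, -7]) sphere(r=17.8) → bbox [-21.4,-6.9,-24.8] .. [14.2,28.7,10.8]
B = sphere(r=5.5) → bbox [-5.5,-5.5,-5.5] .. [5.5,5.5,5.5]
lo = A.lo+B.lo = [-21.4-5.5, -6.9-5.5, -24.8-5.5] = [-26.900,-12.400,-30.300]
hi = A.hi+B.hi = [14.2+5.5, 28.7+5.5, 10.8+5.5] = [19.700,34.200,16.300]
diag = √(46.6²+46.6²+46.6²) = √6514.68 = 80.714

min=[-26.900,-12.400,-30.300] max=[19.700,34.200,16.300] diag=80.714


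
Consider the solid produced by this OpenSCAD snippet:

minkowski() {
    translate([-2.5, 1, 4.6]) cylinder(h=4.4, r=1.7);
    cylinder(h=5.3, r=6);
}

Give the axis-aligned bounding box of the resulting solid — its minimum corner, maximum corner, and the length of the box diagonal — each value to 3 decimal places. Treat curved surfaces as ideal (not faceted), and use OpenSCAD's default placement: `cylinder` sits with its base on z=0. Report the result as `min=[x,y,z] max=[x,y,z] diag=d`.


min=[-10.200,-6.700,4.600] max=[5.200,8.700,14.300] diag=23.841

A = translate([-2.5, 1, 4.6]) cylinder(h=4.4, r=1.7) → bbox [-4.2,-0.7,4.6] .. [-0.8,2.7,9]
B = cylinder(h=5.3, r=6) → bbox [-6,-6,0] .. [6,6,5.3]
lo = A.lo+B.lo = [-4.2-6, -0.7-6, 4.6+0] = [-10.200,-6.700,4.600]
hi = A.hi+B.hi = [-0.8+6, 2.7+6, 9+5.3] = [5.200,8.700,14.300]
diag = √(15.4²+15.4²+9.7²) = √568.41 = 23.841


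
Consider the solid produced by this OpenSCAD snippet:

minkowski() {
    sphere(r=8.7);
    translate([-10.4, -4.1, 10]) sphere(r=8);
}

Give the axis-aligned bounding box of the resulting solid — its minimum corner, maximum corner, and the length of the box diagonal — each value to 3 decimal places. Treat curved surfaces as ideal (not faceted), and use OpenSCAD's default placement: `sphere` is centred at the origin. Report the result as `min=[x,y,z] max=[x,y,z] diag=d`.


A = translate([-10.4, -4.1, 10]) sphere(r=8) → bbox [-18.4,-12.1,2] .. [-2.4,3.9,18]
B = sphere(r=8.7) → bbox [-8.7,-8.7,-8.7] .. [8.7,8.7,8.7]
lo = A.lo+B.lo = [-18.4-8.7, -12.1-8.7, 2-8.7] = [-27.100,-20.800,-6.700]
hi = A.hi+B.hi = [-2.4+8.7, 3.9+8.7, 18+8.7] = [6.300,12.600,26.700]
diag = √(33.4²+33.4²+33.4²) = √3346.68 = 57.850

min=[-27.100,-20.800,-6.700] max=[6.300,12.600,26.700] diag=57.850


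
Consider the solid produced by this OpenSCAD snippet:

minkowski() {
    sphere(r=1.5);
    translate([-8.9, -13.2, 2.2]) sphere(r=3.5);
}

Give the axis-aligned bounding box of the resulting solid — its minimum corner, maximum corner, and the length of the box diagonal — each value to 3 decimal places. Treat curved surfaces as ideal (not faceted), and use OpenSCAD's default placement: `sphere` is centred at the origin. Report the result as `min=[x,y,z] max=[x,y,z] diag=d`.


min=[-13.900,-18.200,-2.800] max=[-3.900,-8.200,7.200] diag=17.321

A = translate([-8.9, -13.2, 2.2]) sphere(r=3.5) → bbox [-12.4,-16.7,-1.3] .. [-5.4,-9.7,5.7]
B = sphere(r=1.5) → bbox [-1.5,-1.5,-1.5] .. [1.5,1.5,1.5]
lo = A.lo+B.lo = [-12.4-1.5, -16.7-1.5, -1.3-1.5] = [-13.900,-18.200,-2.800]
hi = A.hi+B.hi = [-5.4+1.5, -9.7+1.5, 5.7+1.5] = [-3.900,-8.200,7.200]
diag = √(10²+10²+10²) = √300 = 17.321


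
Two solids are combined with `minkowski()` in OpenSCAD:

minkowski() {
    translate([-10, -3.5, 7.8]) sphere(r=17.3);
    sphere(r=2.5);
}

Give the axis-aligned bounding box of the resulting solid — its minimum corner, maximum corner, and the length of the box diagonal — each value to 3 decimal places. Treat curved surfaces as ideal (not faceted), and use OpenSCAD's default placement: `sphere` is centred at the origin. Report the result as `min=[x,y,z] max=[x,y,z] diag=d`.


min=[-29.800,-23.300,-12.000] max=[9.800,16.300,27.600] diag=68.589

A = translate([-10, -3.5, 7.8]) sphere(r=17.3) → bbox [-27.3,-20.8,-9.5] .. [7.3,13.8,25.1]
B = sphere(r=2.5) → bbox [-2.5,-2.5,-2.5] .. [2.5,2.5,2.5]
lo = A.lo+B.lo = [-27.3-2.5, -20.8-2.5, -9.5-2.5] = [-29.800,-23.300,-12.000]
hi = A.hi+B.hi = [7.3+2.5, 13.8+2.5, 25.1+2.5] = [9.800,16.300,27.600]
diag = √(39.6²+39.6²+39.6²) = √4704.48 = 68.589


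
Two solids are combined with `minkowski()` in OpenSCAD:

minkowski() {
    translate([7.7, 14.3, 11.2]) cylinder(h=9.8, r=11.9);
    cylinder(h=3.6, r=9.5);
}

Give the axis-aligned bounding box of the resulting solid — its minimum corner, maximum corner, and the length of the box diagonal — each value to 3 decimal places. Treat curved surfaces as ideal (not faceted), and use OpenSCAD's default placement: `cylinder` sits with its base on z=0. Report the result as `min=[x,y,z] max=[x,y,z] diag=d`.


A = translate([7.7, 14.3, 11.2]) cylinder(h=9.8, r=11.9) → bbox [-4.2,2.4,11.2] .. [19.6,26.2,21]
B = cylinder(h=3.6, r=9.5) → bbox [-9.5,-9.5,0] .. [9.5,9.5,3.6]
lo = A.lo+B.lo = [-4.2-9.5, 2.4-9.5, 11.2+0] = [-13.700,-7.100,11.200]
hi = A.hi+B.hi = [19.6+9.5, 26.2+9.5, 21+3.6] = [29.100,35.700,24.600]
diag = √(42.8²+42.8²+13.4²) = √3843.24 = 61.994

min=[-13.700,-7.100,11.200] max=[29.100,35.700,24.600] diag=61.994


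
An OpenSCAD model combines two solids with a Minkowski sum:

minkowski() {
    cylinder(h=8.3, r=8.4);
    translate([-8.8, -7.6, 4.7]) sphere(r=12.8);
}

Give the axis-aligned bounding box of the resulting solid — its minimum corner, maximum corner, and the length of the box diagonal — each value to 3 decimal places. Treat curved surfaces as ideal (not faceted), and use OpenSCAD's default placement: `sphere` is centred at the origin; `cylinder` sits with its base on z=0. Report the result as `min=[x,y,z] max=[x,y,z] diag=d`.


A = translate([-8.8, -7.6, 4.7]) sphere(r=12.8) → bbox [-21.6,-20.4,-8.1] .. [4,5.2,17.5]
B = cylinder(h=8.3, r=8.4) → bbox [-8.4,-8.4,0] .. [8.4,8.4,8.3]
lo = A.lo+B.lo = [-21.6-8.4, -20.4-8.4, -8.1+0] = [-30.000,-28.800,-8.100]
hi = A.hi+B.hi = [4+8.4, 5.2+8.4, 17.5+8.3] = [12.400,13.600,25.800]
diag = √(42.4²+42.4²+33.9²) = √4744.73 = 68.882

min=[-30.000,-28.800,-8.100] max=[12.400,13.600,25.800] diag=68.882


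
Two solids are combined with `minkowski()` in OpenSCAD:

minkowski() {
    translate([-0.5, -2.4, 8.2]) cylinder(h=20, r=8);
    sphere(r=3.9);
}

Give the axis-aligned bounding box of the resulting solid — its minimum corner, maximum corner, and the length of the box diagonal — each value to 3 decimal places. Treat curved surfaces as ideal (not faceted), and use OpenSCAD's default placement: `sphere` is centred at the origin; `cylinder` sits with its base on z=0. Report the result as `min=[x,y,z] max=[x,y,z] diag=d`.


min=[-12.400,-14.300,4.300] max=[11.400,9.500,32.100] diag=43.655

A = translate([-0.5, -2.4, 8.2]) cylinder(h=20, r=8) → bbox [-8.5,-10.4,8.2] .. [7.5,5.6,28.2]
B = sphere(r=3.9) → bbox [-3.9,-3.9,-3.9] .. [3.9,3.9,3.9]
lo = A.lo+B.lo = [-8.5-3.9, -10.4-3.9, 8.2-3.9] = [-12.400,-14.300,4.300]
hi = A.hi+B.hi = [7.5+3.9, 5.6+3.9, 28.2+3.9] = [11.400,9.500,32.100]
diag = √(23.8²+23.8²+27.8²) = √1905.72 = 43.655


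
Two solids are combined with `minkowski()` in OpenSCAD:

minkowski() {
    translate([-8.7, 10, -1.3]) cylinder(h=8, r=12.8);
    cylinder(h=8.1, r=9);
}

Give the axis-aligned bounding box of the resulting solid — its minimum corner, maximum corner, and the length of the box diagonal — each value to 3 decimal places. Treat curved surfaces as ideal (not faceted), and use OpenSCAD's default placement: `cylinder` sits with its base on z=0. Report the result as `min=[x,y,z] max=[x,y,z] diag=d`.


min=[-30.500,-11.800,-1.300] max=[13.100,31.800,14.800] diag=63.727

A = translate([-8.7, 10, -1.3]) cylinder(h=8, r=12.8) → bbox [-21.5,-2.8,-1.3] .. [4.1,22.8,6.7]
B = cylinder(h=8.1, r=9) → bbox [-9,-9,0] .. [9,9,8.1]
lo = A.lo+B.lo = [-21.5-9, -2.8-9, -1.3+0] = [-30.500,-11.800,-1.300]
hi = A.hi+B.hi = [4.1+9, 22.8+9, 6.7+8.1] = [13.100,31.800,14.800]
diag = √(43.6²+43.6²+16.1²) = √4061.13 = 63.727


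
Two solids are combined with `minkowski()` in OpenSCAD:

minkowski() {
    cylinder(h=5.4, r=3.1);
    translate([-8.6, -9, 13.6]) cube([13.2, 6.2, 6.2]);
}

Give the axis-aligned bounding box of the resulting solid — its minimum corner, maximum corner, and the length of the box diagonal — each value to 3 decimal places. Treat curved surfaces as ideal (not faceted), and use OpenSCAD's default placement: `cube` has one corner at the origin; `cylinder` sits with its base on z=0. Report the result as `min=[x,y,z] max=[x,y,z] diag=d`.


A = translate([-8.6, -9, 13.6]) cube([13.2, 6.2, 6.2]) → bbox [-8.6,-9,13.6] .. [4.6,-2.8,19.8]
B = cylinder(h=5.4, r=3.1) → bbox [-3.1,-3.1,0] .. [3.1,3.1,5.4]
lo = A.lo+B.lo = [-8.6-3.1, -9-3.1, 13.6+0] = [-11.700,-12.100,13.600]
hi = A.hi+B.hi = [4.6+3.1, -2.8+3.1, 19.8+5.4] = [7.700,0.300,25.200]
diag = √(19.4²+12.4²+11.6²) = √664.68 = 25.781

min=[-11.700,-12.100,13.600] max=[7.700,0.300,25.200] diag=25.781


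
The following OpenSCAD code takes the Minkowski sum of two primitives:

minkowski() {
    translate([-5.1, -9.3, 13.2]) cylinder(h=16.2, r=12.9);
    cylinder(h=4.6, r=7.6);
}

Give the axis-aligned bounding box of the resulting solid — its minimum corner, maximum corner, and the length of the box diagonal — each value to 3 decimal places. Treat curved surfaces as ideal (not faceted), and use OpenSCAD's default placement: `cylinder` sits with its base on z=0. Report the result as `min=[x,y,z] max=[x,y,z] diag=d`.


A = translate([-5.1, -9.3, 13.2]) cylinder(h=16.2, r=12.9) → bbox [-18,-22.2,13.2] .. [7.8,3.6,29.4]
B = cylinder(h=4.6, r=7.6) → bbox [-7.6,-7.6,0] .. [7.6,7.6,4.6]
lo = A.lo+B.lo = [-18-7.6, -22.2-7.6, 13.2+0] = [-25.600,-29.800,13.200]
hi = A.hi+B.hi = [7.8+7.6, 3.6+7.6, 29.4+4.6] = [15.400,11.200,34.000]
diag = √(41²+41²+20.8²) = √3794.64 = 61.601

min=[-25.600,-29.800,13.200] max=[15.400,11.200,34.000] diag=61.601


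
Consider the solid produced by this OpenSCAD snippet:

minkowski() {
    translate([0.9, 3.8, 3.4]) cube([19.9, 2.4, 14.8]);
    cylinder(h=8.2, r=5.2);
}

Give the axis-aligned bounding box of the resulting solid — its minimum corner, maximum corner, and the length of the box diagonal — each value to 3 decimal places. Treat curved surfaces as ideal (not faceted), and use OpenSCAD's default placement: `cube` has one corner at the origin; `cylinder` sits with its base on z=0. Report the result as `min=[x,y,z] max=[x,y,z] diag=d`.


min=[-4.300,-1.400,3.400] max=[26.000,11.400,26.400] diag=40.136

A = translate([0.9, 3.8, 3.4]) cube([19.9, 2.4, 14.8]) → bbox [0.9,3.8,3.4] .. [20.8,6.2,18.2]
B = cylinder(h=8.2, r=5.2) → bbox [-5.2,-5.2,0] .. [5.2,5.2,8.2]
lo = A.lo+B.lo = [0.9-5.2, 3.8-5.2, 3.4+0] = [-4.300,-1.400,3.400]
hi = A.hi+B.hi = [20.8+5.2, 6.2+5.2, 18.2+8.2] = [26.000,11.400,26.400]
diag = √(30.3²+12.8²+23²) = √1610.93 = 40.136


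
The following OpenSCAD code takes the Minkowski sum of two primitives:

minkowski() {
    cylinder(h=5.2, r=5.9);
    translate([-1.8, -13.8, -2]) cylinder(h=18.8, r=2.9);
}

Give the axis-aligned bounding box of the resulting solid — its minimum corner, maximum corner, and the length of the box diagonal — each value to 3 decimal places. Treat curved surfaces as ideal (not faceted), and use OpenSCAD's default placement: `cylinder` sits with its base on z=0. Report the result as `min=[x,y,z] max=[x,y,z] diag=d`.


min=[-10.600,-22.600,-2.000] max=[7.000,-5.000,22.000] diag=34.576

A = translate([-1.8, -13.8, -2]) cylinder(h=18.8, r=2.9) → bbox [-4.7,-16.7,-2] .. [1.1,-10.9,16.8]
B = cylinder(h=5.2, r=5.9) → bbox [-5.9,-5.9,0] .. [5.9,5.9,5.2]
lo = A.lo+B.lo = [-4.7-5.9, -16.7-5.9, -2+0] = [-10.600,-22.600,-2.000]
hi = A.hi+B.hi = [1.1+5.9, -10.9+5.9, 16.8+5.2] = [7.000,-5.000,22.000]
diag = √(17.6²+17.6²+24²) = √1195.52 = 34.576


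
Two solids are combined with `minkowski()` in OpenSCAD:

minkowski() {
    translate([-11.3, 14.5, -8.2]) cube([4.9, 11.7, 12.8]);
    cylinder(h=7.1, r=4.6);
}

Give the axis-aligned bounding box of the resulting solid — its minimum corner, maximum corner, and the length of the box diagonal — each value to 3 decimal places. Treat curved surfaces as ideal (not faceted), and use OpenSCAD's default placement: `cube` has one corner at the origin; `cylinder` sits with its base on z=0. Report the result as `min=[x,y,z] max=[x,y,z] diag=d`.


A = translate([-11.3, 14.5, -8.2]) cube([4.9, 11.7, 12.8]) → bbox [-11.3,14.5,-8.2] .. [-6.4,26.2,4.6]
B = cylinder(h=7.1, r=4.6) → bbox [-4.6,-4.6,0] .. [4.6,4.6,7.1]
lo = A.lo+B.lo = [-11.3-4.6, 14.5-4.6, -8.2+0] = [-15.900,9.900,-8.200]
hi = A.hi+B.hi = [-6.4+4.6, 26.2+4.6, 4.6+7.1] = [-1.800,30.800,11.700]
diag = √(14.1²+20.9²+19.9²) = √1031.63 = 32.119

min=[-15.900,9.900,-8.200] max=[-1.800,30.800,11.700] diag=32.119


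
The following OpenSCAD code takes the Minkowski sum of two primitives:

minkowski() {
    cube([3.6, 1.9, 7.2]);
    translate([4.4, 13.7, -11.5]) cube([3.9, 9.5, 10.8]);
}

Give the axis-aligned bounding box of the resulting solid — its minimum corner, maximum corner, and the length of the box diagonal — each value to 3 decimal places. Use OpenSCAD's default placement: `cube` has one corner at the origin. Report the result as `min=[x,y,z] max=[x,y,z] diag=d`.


min=[4.400,13.700,-11.500] max=[11.900,25.100,6.500] diag=22.588

A = translate([4.4, 13.7, -11.5]) cube([3.9, 9.5, 10.8]) → bbox [4.4,13.7,-11.5] .. [8.3,23.2,-0.7]
B = cube([3.6, 1.9, 7.2]) → bbox [0,0,0] .. [3.6,1.9,7.2]
lo = A.lo+B.lo = [4.4+0, 13.7+0, -11.5+0] = [4.400,13.700,-11.500]
hi = A.hi+B.hi = [8.3+3.6, 23.2+1.9, -0.7+7.2] = [11.900,25.100,6.500]
diag = √(7.5²+11.4²+18²) = √510.21 = 22.588


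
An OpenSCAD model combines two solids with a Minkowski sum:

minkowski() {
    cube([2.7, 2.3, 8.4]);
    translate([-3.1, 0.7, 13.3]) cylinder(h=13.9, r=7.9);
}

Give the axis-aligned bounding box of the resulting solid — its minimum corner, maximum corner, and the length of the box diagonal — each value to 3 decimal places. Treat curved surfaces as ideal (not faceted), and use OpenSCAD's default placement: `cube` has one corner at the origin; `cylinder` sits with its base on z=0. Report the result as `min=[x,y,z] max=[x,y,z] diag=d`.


min=[-11.000,-7.200,13.300] max=[7.500,10.900,35.600] diag=34.164

A = translate([-3.1, 0.7, 13.3]) cylinder(h=13.9, r=7.9) → bbox [-11,-7.2,13.3] .. [4.8,8.6,27.2]
B = cube([2.7, 2.3, 8.4]) → bbox [0,0,0] .. [2.7,2.3,8.4]
lo = A.lo+B.lo = [-11+0, -7.2+0, 13.3+0] = [-11.000,-7.200,13.300]
hi = A.hi+B.hi = [4.8+2.7, 8.6+2.3, 27.2+8.4] = [7.500,10.900,35.600]
diag = √(18.5²+18.1²+22.3²) = √1167.15 = 34.164
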